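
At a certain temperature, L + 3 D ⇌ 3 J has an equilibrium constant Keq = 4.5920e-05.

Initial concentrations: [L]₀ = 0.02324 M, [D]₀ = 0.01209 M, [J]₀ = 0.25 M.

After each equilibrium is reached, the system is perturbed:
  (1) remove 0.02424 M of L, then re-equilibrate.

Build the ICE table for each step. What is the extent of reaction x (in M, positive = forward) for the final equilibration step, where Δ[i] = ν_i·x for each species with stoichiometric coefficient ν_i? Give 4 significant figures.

x = -1.1899e-04 M

Q₀ = 3.8046e+05 vs Keq = 4.5920e-05 ⇒ Q>K, reverse
Step 1:
                  L         D         J
  Initial   0.02324   0.01209      0.25
  Change    0.08188    0.2456   -0.2456
  Equil      0.1051    0.2577  0.004356
  solve Keq expr → x = -0.08188; check Q = 4.5920e-05
Then remove 0.02424 M of L.
Step 2:
                  L         D         J
  Initial   0.08088    0.2577  0.004356
  Change  1.1899e-04 3.5696e-04 -3.5696e-04
  Equil       0.081    0.2581  0.003999
  solve Keq expr → x = -1.1899e-04; check Q = 4.5920e-05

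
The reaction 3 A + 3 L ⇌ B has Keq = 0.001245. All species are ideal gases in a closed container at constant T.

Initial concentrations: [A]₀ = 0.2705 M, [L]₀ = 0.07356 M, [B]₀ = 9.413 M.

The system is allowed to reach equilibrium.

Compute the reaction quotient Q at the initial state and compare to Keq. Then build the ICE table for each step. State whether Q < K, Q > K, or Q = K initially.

Q₀ = 1.1948e+06 vs Keq = 0.001245 ⇒ Q>K, reverse
Step 1:
                  A         L         B
  Initial    0.2705   0.07356     9.413
  Change      4.144     4.144    -1.381
  Equil       4.414     4.217     8.032
  solve Keq expr → x = -1.381; check Q = 0.001245

Q₀ = 1.1948e+06; Q > K (proceeds reverse)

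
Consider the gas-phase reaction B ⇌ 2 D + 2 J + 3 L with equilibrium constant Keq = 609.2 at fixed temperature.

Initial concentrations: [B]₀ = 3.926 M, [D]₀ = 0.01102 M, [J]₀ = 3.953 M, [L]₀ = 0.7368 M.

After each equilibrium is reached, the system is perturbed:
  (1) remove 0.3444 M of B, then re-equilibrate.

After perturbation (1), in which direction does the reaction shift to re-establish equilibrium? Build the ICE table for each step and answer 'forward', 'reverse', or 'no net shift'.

Q₀ = 1.9334e-04 vs Keq = 609.2 ⇒ Q<K, forward
Step 1:
                   B          D          J          L
  Initial      3.926    0.01102      3.953     0.7368
  Change     -0.7601       1.52       1.52       2.28
  Equil        3.166      1.531      5.473      3.017
  solve Keq expr → x = 0.7601; check Q = 609.2
Then remove 0.3444 M of B.
Step 2:
                   B          D          J          L
  Initial      2.822      1.531      5.473      3.017
  Change     0.01709   -0.03419   -0.03419   -0.05128
  Equil        2.839      1.497      5.439      2.966
  solve Keq expr → x = -0.01709; check Q = 609.2

Direction: reverse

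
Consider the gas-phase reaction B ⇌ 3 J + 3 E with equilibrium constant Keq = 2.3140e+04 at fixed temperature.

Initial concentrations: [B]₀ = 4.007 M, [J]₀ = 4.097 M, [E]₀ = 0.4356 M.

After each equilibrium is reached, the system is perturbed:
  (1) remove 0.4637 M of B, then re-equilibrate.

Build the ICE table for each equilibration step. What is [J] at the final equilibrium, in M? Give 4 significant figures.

[J]_eq = 8.18 M

Q₀ = 1.419 vs Keq = 2.3140e+04 ⇒ Q<K, forward
Step 1:
                  B         J         E
  init        4.007     4.097    0.4356
  Δ          -1.417     4.252     4.252
  eq           2.59     8.349     4.687
  solve Keq expr → x = 1.417; check Q = 2.3140e+04
Then remove 0.4637 M of B.
Step 2:
                  B         J         E
  init        2.126     8.349     4.687
  Δ         0.05623   -0.1687   -0.1687
  eq          2.182      8.18     4.519
  solve Keq expr → x = -0.05623; check Q = 2.3140e+04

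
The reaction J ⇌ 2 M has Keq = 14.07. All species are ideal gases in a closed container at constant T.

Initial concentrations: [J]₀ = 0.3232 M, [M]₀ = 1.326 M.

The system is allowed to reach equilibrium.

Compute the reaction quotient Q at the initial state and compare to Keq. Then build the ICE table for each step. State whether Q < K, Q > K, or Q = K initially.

Q₀ = 5.44; Q < K (proceeds forward)

Q₀ = 5.44 vs Keq = 14.07 ⇒ Q<K, forward
Step 1:
                    J           M
  I            0.3232       1.326
  C           -0.1399      0.2798
  E            0.1833       1.606
  solve Keq expr → x = 0.1399; check Q = 14.07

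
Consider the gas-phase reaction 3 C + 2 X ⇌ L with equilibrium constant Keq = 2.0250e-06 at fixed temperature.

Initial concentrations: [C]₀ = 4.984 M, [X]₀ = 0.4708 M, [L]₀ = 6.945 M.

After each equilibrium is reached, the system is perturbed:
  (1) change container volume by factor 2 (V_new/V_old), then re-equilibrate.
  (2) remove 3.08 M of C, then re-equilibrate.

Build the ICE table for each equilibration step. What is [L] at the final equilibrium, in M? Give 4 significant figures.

Q₀ = 0.2531 vs Keq = 2.0250e-06 ⇒ Q>K, reverse
Step 1:
                   C          X          L
  I            4.984     0.4708      6.945
  C            15.21      10.14     -5.069
  E            20.19      10.61      1.876
  solve Keq expr → x = -5.069; check Q = 2.0250e-06
Then change container volume by factor 2 (V_new/V_old).
Step 2:
                   C          X          L
  I             10.1      5.304      0.938
  C            2.278      1.519    -0.7594
  E            12.37      6.823     0.1786
  solve Keq expr → x = -0.7594; check Q = 2.0250e-06
Then remove 3.08 M of C.
Step 3:
                   C          X          L
  I            9.294      6.823     0.1786
  C           0.2746     0.1831   -0.09153
  E            9.568      7.006    0.08708
  solve Keq expr → x = -0.09153; check Q = 2.0250e-06

[L]_eq = 0.08708 M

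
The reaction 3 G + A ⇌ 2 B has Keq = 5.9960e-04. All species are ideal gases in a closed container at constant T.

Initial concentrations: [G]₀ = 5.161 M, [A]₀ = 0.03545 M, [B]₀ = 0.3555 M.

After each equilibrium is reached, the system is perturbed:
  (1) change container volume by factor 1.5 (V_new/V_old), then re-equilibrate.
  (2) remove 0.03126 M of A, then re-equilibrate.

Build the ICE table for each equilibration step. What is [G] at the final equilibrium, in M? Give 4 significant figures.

Q₀ = 0.02593 vs Keq = 5.9960e-04 ⇒ Q>K, reverse
Step 1:
                   G          A          B
  I            5.161    0.03545     0.3555
  C           0.3483     0.1161    -0.2322
  E            5.509     0.1516     0.1233
  solve Keq expr → x = -0.1161; check Q = 5.9960e-04
Then change container volume by factor 1.5 (V_new/V_old).
Step 2:
                   G          A          B
  I            3.673      0.101    0.08218
  C           0.0352    0.01173   -0.02347
  E            3.708     0.1128    0.05872
  solve Keq expr → x = -0.01173; check Q = 5.9960e-04
Then remove 0.03126 M of A.
Step 3:
                   G          A          B
  I            3.708    0.08151    0.05872
  C          0.01116    0.00372   -0.00744
  E            3.719    0.08523    0.05128
  solve Keq expr → x = -0.00372; check Q = 5.9960e-04

[G]_eq = 3.719 M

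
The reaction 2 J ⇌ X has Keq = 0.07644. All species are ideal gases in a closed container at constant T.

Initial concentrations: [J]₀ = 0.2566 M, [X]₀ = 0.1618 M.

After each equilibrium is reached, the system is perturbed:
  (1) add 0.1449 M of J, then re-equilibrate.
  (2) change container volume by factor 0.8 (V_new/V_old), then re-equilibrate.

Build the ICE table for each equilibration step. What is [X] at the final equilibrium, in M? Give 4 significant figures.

Q₀ = 2.457 vs Keq = 0.07644 ⇒ Q>K, reverse
Step 1:
                   J          X
  I           0.2566     0.1618
  C           0.2796    -0.1398
  E           0.5362    0.02198
  solve Keq expr → x = -0.1398; check Q = 0.07644
Then add 0.1449 M of J.
Step 2:
                   J          X
  I           0.6811    0.02198
  C         -0.02238    0.01119
  E           0.6588    0.03317
  solve Keq expr → x = 0.01119; check Q = 0.07644
Then change container volume by factor 0.8 (V_new/V_old).
Step 3:
                   J          X
  I           0.8234    0.04146
  C          -0.0166   0.008298
  E           0.8068    0.04976
  solve Keq expr → x = 0.008298; check Q = 0.07644

[X]_eq = 0.04976 M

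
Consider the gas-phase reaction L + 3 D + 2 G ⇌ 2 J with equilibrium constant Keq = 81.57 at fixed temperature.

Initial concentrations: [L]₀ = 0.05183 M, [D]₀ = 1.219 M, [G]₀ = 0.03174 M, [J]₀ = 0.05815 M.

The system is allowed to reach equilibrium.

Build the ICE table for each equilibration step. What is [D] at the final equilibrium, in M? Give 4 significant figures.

Q₀ = 35.75 vs Keq = 81.57 ⇒ Q<K, forward
Step 1:
                  L         D         G         J
  init      0.05183     1.219   0.03174   0.05815
  Δ       -0.003513  -0.01054 -0.007027  0.007027
  eq        0.04832     1.208   0.02471   0.06518
  solve Keq expr → x = 0.003513; check Q = 81.57

[D]_eq = 1.208 M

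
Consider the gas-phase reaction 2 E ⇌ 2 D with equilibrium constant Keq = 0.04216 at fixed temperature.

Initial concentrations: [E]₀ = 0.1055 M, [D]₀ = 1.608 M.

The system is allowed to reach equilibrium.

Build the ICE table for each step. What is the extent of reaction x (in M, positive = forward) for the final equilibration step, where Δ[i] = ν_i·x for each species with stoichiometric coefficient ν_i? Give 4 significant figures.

Q₀ = 232.3 vs Keq = 0.04216 ⇒ Q>K, reverse
Step 1:
                    E           D
  Initial      0.1055       1.608
  Change        1.316      -1.316
  Equil         1.422      0.2919
  solve Keq expr → x = -0.6581; check Q = 0.04216

x = -0.6581 M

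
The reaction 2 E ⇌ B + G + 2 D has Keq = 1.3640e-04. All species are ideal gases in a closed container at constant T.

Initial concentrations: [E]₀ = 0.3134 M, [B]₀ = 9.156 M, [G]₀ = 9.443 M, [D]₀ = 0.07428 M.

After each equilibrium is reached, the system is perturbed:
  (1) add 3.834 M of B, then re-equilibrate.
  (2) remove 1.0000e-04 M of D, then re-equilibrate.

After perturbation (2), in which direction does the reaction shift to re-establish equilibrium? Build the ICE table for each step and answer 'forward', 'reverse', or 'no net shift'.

Direction: forward

Q₀ = 4.857 vs Keq = 1.3640e-04 ⇒ Q>K, reverse
Step 1:
                  E         B         G         D
  init       0.3134     9.156     9.443   0.07428
  Δ         0.07379   -0.0369   -0.0369  -0.07379
  eq         0.3872     9.119     9.406 4.8826e-04
  solve Keq expr → x = -0.0369; check Q = 1.3640e-04
Then add 3.834 M of B.
Step 2:
                  E         B         G         D
  init       0.3872     12.95     9.406 4.8826e-04
  Δ       7.8500e-05 -3.9250e-05 -3.9250e-05 -7.8500e-05
  eq         0.3873     12.95     9.406 4.0976e-04
  solve Keq expr → x = -3.9250e-05; check Q = 1.3640e-04
Then remove 1.0000e-04 M of D.
Step 3:
                  E         B         G         D
  init       0.3873     12.95     9.406 3.0976e-04
  Δ       -9.9892e-05 4.9946e-05 4.9946e-05 9.9892e-05
  eq         0.3872     12.95     9.406 4.0965e-04
  solve Keq expr → x = 4.9946e-05; check Q = 1.3640e-04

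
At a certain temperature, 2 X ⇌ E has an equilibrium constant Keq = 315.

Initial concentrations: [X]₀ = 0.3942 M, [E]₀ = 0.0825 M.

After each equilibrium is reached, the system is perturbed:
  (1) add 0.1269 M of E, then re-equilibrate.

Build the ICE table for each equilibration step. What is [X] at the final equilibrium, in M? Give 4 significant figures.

Q₀ = 0.5309 vs Keq = 315 ⇒ Q<K, forward
Step 1:
                  X         E
  I          0.3942    0.0825
  C         -0.3652    0.1826
  E         0.02901    0.2651
  solve Keq expr → x = 0.1826; check Q = 315
Then add 0.1269 M of E.
Step 2:
                  X         E
  I         0.02901     0.392
  C        0.006128 -0.003064
  E         0.03514    0.3889
  solve Keq expr → x = -0.003064; check Q = 315

[X]_eq = 0.03514 M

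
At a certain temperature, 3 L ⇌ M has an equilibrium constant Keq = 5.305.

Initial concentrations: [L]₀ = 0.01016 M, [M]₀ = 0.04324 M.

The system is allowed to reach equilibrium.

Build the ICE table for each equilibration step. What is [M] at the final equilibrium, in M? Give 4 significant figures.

[M]_eq = 0.008156 M

Q₀ = 4.1229e+04 vs Keq = 5.305 ⇒ Q>K, reverse
Step 1:
                  L         M
  Initial   0.01016   0.04324
  Change     0.1053  -0.03508
  Equil      0.1154  0.008156
  solve Keq expr → x = -0.03508; check Q = 5.305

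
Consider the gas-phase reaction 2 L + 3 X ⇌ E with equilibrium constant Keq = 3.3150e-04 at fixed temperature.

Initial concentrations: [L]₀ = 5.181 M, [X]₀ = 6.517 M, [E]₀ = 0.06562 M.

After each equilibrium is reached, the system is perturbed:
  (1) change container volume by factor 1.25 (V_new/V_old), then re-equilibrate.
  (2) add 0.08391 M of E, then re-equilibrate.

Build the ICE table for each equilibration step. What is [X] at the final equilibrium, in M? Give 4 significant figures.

[X]_eq = 4.457 M

Q₀ = 8.8321e-06 vs Keq = 3.3150e-04 ⇒ Q<K, forward
Step 1:
                    L           X           E
  Initial       5.181       6.517     0.06562
  Change       -1.115      -1.672      0.5575
  Equil         4.066       4.845      0.6231
  solve Keq expr → x = 0.5575; check Q = 3.3150e-04
Then change container volume by factor 1.25 (V_new/V_old).
Step 2:
                    L           X           E
  Initial       3.253       3.876      0.4985
  Change       0.3094      0.4641     -0.1547
  Equil         3.562        4.34      0.3438
  solve Keq expr → x = -0.1547; check Q = 3.3150e-04
Then add 0.08391 M of E.
Step 3:
                    L           X           E
  Initial       3.562        4.34      0.4277
  Change      0.07788      0.1168    -0.03894
  Equil          3.64       4.457      0.3888
  solve Keq expr → x = -0.03894; check Q = 3.3150e-04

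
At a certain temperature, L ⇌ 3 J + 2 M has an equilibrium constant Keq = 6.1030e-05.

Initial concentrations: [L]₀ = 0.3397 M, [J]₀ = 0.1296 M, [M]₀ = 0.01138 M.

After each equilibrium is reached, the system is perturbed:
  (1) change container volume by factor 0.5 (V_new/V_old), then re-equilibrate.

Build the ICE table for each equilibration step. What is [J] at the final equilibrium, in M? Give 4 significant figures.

[J]_eq = 0.2873 M

Q₀ = 8.2986e-07 vs Keq = 6.1030e-05 ⇒ Q<K, forward
Step 1:
                   L          J          M
  init        0.3397     0.1296    0.01138
  Δ         -0.02064    0.06191    0.04127
  eq          0.3191     0.1915    0.05265
  solve Keq expr → x = 0.02064; check Q = 6.1030e-05
Then change container volume by factor 0.5 (V_new/V_old).
Step 2:
                   L          J          M
  init        0.6381      0.383     0.1053
  Δ          0.03189   -0.09568   -0.06379
  eq            0.67     0.2873    0.04152
  solve Keq expr → x = -0.03189; check Q = 6.1030e-05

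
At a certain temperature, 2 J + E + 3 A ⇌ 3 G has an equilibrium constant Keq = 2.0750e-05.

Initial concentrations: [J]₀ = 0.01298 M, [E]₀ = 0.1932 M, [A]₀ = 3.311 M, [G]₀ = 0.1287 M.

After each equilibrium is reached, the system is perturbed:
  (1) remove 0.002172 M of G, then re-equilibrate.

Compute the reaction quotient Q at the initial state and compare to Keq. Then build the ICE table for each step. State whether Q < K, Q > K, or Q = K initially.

Q₀ = 1.804; Q > K (proceeds reverse)

Q₀ = 1.804 vs Keq = 2.0750e-05 ⇒ Q>K, reverse
Step 1:
                    J           E           A           G
  init        0.01298      0.1932       3.311      0.1287
  Δ           0.07799       0.039       0.117      -0.117
  eq          0.09097      0.2322       3.428     0.01171
  solve Keq expr → x = -0.039; check Q = 2.0750e-05
Then remove 0.002172 M of G.
Step 2:
                    J           E           A           G
  init        0.09097      0.2322       3.428    0.009539
  Δ         -0.001358 -6.7899e-04   -0.002037    0.002037
  eq          0.08961      0.2315       3.426     0.01158
  solve Keq expr → x = 6.7899e-04; check Q = 2.0750e-05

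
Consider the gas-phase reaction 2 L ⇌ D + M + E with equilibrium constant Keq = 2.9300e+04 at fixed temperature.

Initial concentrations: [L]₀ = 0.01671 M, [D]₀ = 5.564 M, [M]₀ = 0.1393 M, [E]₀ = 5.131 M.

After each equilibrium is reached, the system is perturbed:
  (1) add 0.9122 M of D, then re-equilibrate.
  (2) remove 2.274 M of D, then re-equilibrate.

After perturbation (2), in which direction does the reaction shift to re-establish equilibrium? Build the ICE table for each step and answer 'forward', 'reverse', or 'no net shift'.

Direction: forward

Q₀ = 1.4243e+04 vs Keq = 2.9300e+04 ⇒ Q<K, forward
Step 1:
                   L          D          M          E
  Initial    0.01671      5.564     0.1393      5.131
  Change   -0.004951   0.002476   0.002476   0.002476
  Equil      0.01176      5.566     0.1418      5.133
  solve Keq expr → x = 0.002476; check Q = 2.9300e+04
Then add 0.9122 M of D.
Step 2:
                   L          D          M          E
  Initial    0.01176      6.479     0.1418      5.133
  Change  9.0567e-04 -4.5283e-04 -4.5283e-04 -4.5283e-04
  Equil      0.01266      6.478     0.1413      5.133
  solve Keq expr → x = -4.5283e-04; check Q = 2.9300e+04
Then remove 2.274 M of D.
Step 3:
                   L          D          M          E
  Initial    0.01266      4.204     0.1413      5.133
  Change   -0.002416   0.001208   0.001208   0.001208
  Equil      0.01025      4.205     0.1425      5.134
  solve Keq expr → x = 0.001208; check Q = 2.9300e+04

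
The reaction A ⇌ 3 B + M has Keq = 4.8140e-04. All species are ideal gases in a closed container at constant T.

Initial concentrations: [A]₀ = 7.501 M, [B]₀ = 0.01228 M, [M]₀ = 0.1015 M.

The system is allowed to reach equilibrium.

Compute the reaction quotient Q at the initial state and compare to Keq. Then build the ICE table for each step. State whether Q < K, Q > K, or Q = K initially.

Q₀ = 2.5058e-08 vs Keq = 4.8140e-04 ⇒ Q<K, forward
Step 1:
                    A           B           M
  init          7.501     0.01228      0.1015
  Δ          -0.08506      0.2552     0.08506
  eq            7.416      0.2675      0.1866
  solve Keq expr → x = 0.08506; check Q = 4.8140e-04

Q₀ = 2.5058e-08; Q < K (proceeds forward)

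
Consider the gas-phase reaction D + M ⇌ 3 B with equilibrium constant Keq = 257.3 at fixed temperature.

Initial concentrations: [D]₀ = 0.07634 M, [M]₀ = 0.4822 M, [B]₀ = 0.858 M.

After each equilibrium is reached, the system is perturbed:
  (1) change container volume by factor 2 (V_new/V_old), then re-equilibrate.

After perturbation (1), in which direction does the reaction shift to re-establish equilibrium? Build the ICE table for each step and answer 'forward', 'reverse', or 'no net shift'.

Q₀ = 17.16 vs Keq = 257.3 ⇒ Q<K, forward
Step 1:
                   D          M          B
  I          0.07634     0.4822      0.858
  C         -0.06541   -0.06541     0.1962
  E          0.01093     0.4168      1.054
  solve Keq expr → x = 0.06541; check Q = 257.3
Then change container volume by factor 2 (V_new/V_old).
Step 2:
                   D          M          B
  I         0.005463     0.2084     0.5271
  C        -0.002574  -0.002574   0.007722
  E         0.002889     0.2058     0.5348
  solve Keq expr → x = 0.002574; check Q = 257.3

Direction: forward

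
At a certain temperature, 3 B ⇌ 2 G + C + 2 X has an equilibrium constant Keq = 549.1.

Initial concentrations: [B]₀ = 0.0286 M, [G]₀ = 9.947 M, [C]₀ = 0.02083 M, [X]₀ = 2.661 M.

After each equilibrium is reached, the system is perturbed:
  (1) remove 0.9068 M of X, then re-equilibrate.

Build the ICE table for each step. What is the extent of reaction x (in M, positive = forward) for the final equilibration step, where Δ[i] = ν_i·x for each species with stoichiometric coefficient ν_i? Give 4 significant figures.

Q₀ = 6.2383e+05 vs Keq = 549.1 ⇒ Q>K, reverse
Step 1:
                    B           G           C           X
  I            0.0286       9.947     0.02083       2.661
  C           0.06075     -0.0405    -0.02025     -0.0405
  E           0.08935       9.907  5.8113e-04       2.621
  solve Keq expr → x = -0.02025; check Q = 549.1
Then remove 0.9068 M of X.
Step 2:
                    B           G           C           X
  I           0.08935       9.907  5.8113e-04       1.714
  C         -0.002052    0.001368  6.8388e-04    0.001368
  E           0.08729       9.908    0.001265       1.715
  solve Keq expr → x = 6.8388e-04; check Q = 549.1

x = 6.8388e-04 M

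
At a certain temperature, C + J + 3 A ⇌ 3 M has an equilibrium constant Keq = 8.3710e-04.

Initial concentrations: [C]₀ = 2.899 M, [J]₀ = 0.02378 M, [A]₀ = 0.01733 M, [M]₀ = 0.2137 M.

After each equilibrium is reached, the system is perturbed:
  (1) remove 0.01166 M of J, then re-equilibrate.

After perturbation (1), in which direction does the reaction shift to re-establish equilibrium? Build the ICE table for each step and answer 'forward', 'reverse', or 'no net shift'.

Direction: reverse

Q₀ = 2.7199e+04 vs Keq = 8.3710e-04 ⇒ Q>K, reverse
Step 1:
                  C         J         A         M
  Initial     2.899   0.02378   0.01733    0.2137
  Change    0.06682   0.06682    0.2005   -0.2005
  Equil       2.966    0.0906    0.2178   0.01324
  solve Keq expr → x = -0.06682; check Q = 8.3710e-04
Then remove 0.01166 M of J.
Step 2:
                  C         J         A         M
  Initial     2.966   0.07894    0.2178   0.01324
  Change  1.8410e-04 1.8410e-04 5.5229e-04 -5.5229e-04
  Equil       2.966   0.07912    0.2183   0.01269
  solve Keq expr → x = -1.8410e-04; check Q = 8.3710e-04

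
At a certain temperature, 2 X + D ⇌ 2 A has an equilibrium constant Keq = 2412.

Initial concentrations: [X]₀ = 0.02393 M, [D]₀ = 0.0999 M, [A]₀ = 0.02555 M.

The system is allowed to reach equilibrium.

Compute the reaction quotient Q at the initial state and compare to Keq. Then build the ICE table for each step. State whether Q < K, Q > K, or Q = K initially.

Q₀ = 11.41 vs Keq = 2412 ⇒ Q<K, forward
Step 1:
                  X         D         A
  Initial   0.02393    0.0999   0.02555
  Change   -0.02078  -0.01039   0.02078
  Equil    0.003153   0.08951   0.04633
  solve Keq expr → x = 0.01039; check Q = 2412

Q₀ = 11.41; Q < K (proceeds forward)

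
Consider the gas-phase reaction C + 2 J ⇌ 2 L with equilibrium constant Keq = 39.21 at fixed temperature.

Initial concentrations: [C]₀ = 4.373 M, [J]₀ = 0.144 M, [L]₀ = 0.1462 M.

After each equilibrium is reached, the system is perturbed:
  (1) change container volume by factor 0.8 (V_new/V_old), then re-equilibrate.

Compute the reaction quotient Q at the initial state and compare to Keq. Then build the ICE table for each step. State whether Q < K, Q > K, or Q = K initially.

Q₀ = 0.2357; Q < K (proceeds forward)

Q₀ = 0.2357 vs Keq = 39.21 ⇒ Q<K, forward
Step 1:
                   C          J          L
  I            4.373      0.144     0.1462
  C         -0.06164    -0.1233     0.1233
  E            4.311    0.02073     0.2695
  solve Keq expr → x = 0.06164; check Q = 39.21
Then change container volume by factor 0.8 (V_new/V_old).
Step 2:
                   C          J          L
  I            5.389    0.02591     0.3368
  C        -0.001278  -0.002556   0.002556
  E            5.388    0.02335     0.3394
  solve Keq expr → x = 0.001278; check Q = 39.21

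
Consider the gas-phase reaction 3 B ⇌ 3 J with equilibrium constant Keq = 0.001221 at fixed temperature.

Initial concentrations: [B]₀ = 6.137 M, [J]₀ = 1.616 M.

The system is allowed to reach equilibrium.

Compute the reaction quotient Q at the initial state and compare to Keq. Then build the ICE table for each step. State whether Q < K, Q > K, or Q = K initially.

Q₀ = 0.01826; Q > K (proceeds reverse)

Q₀ = 0.01826 vs Keq = 0.001221 ⇒ Q>K, reverse
Step 1:
                   B          J
  Initial      6.137      1.616
  Change      0.8674    -0.8674
  Equil        7.004     0.7486
  solve Keq expr → x = -0.2891; check Q = 0.001221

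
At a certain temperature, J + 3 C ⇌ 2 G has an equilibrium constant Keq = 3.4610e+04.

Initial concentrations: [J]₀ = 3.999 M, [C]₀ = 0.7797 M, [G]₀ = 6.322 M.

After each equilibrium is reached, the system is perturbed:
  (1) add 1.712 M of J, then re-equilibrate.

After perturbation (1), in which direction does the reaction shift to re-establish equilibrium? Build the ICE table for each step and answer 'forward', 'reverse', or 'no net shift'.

Direction: forward

Q₀ = 21.09 vs Keq = 3.4610e+04 ⇒ Q<K, forward
Step 1:
                  J         C         G
  I           3.999    0.7797     6.322
  C         -0.2363   -0.7089    0.4726
  E           3.763   0.07077     6.795
  solve Keq expr → x = 0.2363; check Q = 3.4610e+04
Then add 1.712 M of J.
Step 2:
                  J         C         G
  I           5.475   0.07077     6.795
  C       -0.002757 -0.008272  0.005515
  E           5.472    0.0625       6.8
  solve Keq expr → x = 0.002757; check Q = 3.4610e+04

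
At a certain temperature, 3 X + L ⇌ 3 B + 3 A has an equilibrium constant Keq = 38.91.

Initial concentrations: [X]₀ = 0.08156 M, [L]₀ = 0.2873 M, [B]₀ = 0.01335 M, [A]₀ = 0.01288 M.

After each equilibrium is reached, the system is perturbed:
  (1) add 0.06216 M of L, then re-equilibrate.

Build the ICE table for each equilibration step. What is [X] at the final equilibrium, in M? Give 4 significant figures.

[X]_eq = 0.003568 M

Q₀ = 3.2616e-08 vs Keq = 38.91 ⇒ Q<K, forward
Step 1:
                  X         L         B         A
  I         0.08156    0.2873   0.01335   0.01288
  C        -0.07775  -0.02592   0.07775   0.07775
  E        0.003811    0.2614    0.0911   0.09063
  solve Keq expr → x = 0.02592; check Q = 38.91
Then add 0.06216 M of L.
Step 2:
                  X         L         B         A
  I        0.003811    0.3235    0.0911   0.09063
  C       -2.4233e-04 -8.0778e-05 2.4233e-04 2.4233e-04
  E        0.003568    0.3235   0.09134   0.09087
  solve Keq expr → x = 8.0778e-05; check Q = 38.91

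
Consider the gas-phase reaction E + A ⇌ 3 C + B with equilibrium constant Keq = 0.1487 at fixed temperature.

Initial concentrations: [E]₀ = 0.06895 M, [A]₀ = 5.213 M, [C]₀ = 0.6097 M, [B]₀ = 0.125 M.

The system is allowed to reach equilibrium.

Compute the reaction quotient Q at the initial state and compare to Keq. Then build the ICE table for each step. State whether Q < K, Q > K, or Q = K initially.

Q₀ = 0.07882 vs Keq = 0.1487 ⇒ Q<K, forward
Step 1:
                    E           A           C           B
  init        0.06895       5.213      0.6097       0.125
  Δ           -0.0165     -0.0165     0.04949      0.0165
  eq          0.05245       5.197      0.6592      0.1415
  solve Keq expr → x = 0.0165; check Q = 0.1487

Q₀ = 0.07882; Q < K (proceeds forward)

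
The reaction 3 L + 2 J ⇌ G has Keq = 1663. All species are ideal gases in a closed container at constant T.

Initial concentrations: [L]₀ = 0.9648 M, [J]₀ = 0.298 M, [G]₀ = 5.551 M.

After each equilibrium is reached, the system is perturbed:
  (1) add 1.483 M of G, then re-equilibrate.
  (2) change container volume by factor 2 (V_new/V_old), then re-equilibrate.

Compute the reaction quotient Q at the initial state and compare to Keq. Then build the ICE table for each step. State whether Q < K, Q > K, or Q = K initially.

Q₀ = 69.6; Q < K (proceeds forward)

Q₀ = 69.6 vs Keq = 1663 ⇒ Q<K, forward
Step 1:
                    L           J           G
  I            0.9648       0.298       5.551
  C           -0.2895      -0.193      0.0965
  E            0.6753       0.105       5.647
  solve Keq expr → x = 0.0965; check Q = 1663
Then add 1.483 M of G.
Step 2:
                    L           J           G
  I            0.6753       0.105        7.13
  C           0.01404     0.00936    -0.00468
  E            0.6894      0.1144       7.126
  solve Keq expr → x = -0.00468; check Q = 1663
Then change container volume by factor 2 (V_new/V_old).
Step 3:
                    L           J           G
  I            0.3447     0.05718       3.563
  C            0.1272     0.08478    -0.04239
  E            0.4718       0.142       3.521
  solve Keq expr → x = -0.04239; check Q = 1663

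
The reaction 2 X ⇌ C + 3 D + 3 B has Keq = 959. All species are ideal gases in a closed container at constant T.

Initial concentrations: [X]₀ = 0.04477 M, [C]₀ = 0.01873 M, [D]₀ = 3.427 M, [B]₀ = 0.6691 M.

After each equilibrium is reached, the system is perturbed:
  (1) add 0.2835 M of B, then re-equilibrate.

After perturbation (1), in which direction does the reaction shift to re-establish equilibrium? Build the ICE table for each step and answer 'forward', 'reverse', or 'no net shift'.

Direction: reverse

Q₀ = 112.7 vs Keq = 959 ⇒ Q<K, forward
Step 1:
                    X           C           D           B
  Initial     0.04477     0.01873       3.427      0.6691
  Change     -0.02334     0.01167     0.03501     0.03501
  Equil       0.02143      0.0304       3.462      0.7041
  solve Keq expr → x = 0.01167; check Q = 959
Then add 0.2835 M of B.
Step 2:
                    X           C           D           B
  Initial     0.02143      0.0304       3.462      0.9876
  Change      0.01012   -0.005059    -0.01518    -0.01518
  Equil       0.03155     0.02534       3.447      0.9724
  solve Keq expr → x = -0.005059; check Q = 959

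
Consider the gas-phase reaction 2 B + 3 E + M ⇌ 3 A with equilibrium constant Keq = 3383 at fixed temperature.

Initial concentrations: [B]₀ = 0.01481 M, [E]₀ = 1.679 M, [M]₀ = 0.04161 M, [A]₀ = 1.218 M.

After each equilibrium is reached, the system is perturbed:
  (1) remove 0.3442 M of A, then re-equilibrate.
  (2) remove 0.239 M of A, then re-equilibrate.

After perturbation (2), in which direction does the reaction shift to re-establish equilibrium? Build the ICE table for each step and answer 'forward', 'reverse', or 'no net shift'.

Direction: forward

Q₀ = 4.1829e+04 vs Keq = 3383 ⇒ Q>K, reverse
Step 1:
                    B           E           M           A
  Initial     0.01481       1.679     0.04161       1.218
  Change      0.02677     0.04015     0.01338    -0.04015
  Equil       0.04158       1.719     0.05499       1.178
  solve Keq expr → x = -0.01338; check Q = 3383
Then remove 0.3442 M of A.
Step 2:
                    B           E           M           A
  Initial     0.04158       1.719     0.05499      0.8336
  Change     -0.01365    -0.02047   -0.006824     0.02047
  Equil       0.02793       1.699     0.04817      0.8541
  solve Keq expr → x = 0.006824; check Q = 3383
Then remove 0.239 M of A.
Step 3:
                    B           E           M           A
  Initial     0.02793       1.699     0.04817      0.6151
  Change    -0.009155    -0.01373   -0.004577     0.01373
  Equil       0.01878       1.685     0.04359      0.6289
  solve Keq expr → x = 0.004577; check Q = 3383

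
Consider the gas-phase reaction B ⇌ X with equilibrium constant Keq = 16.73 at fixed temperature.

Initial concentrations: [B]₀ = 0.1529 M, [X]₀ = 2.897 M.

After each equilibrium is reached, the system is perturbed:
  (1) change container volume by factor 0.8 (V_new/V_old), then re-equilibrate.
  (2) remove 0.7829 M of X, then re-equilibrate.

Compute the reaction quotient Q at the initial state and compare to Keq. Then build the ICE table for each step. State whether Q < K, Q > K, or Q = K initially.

Q₀ = 18.95 vs Keq = 16.73 ⇒ Q>K, reverse
Step 1:
                   B          X
  Initial     0.1529      2.897
  Change     0.01912   -0.01912
  Equil        0.172      2.878
  solve Keq expr → x = -0.01912; check Q = 16.73
Then change container volume by factor 0.8 (V_new/V_old).
Step 2:
                   B          X
  Initial      0.215      3.597
  Change           0          0
  Equil        0.215      3.597
  solve Keq expr → x = 0; check Q = 16.73
Then remove 0.7829 M of X.
Step 3:
                   B          X
  Initial      0.215      2.814
  Change    -0.04416    0.04416
  Equil       0.1709      2.859
  solve Keq expr → x = 0.04416; check Q = 16.73

Q₀ = 18.95; Q > K (proceeds reverse)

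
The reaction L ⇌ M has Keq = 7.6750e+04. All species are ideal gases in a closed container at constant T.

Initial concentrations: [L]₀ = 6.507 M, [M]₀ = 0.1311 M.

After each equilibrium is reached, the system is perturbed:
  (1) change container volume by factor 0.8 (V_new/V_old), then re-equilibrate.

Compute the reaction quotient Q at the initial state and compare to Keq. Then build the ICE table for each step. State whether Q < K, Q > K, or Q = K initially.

Q₀ = 0.02015; Q < K (proceeds forward)

Q₀ = 0.02015 vs Keq = 7.6750e+04 ⇒ Q<K, forward
Step 1:
                  L         M
  init        6.507    0.1311
  Δ          -6.507     6.507
  eq      8.6489e-05     6.638
  solve Keq expr → x = 6.507; check Q = 7.6750e+04
Then change container volume by factor 0.8 (V_new/V_old).
Step 2:
                  L         M
  init    1.0811e-04     8.298
  Δ               0         0
  eq      1.0811e-04     8.298
  solve Keq expr → x = 0; check Q = 7.6750e+04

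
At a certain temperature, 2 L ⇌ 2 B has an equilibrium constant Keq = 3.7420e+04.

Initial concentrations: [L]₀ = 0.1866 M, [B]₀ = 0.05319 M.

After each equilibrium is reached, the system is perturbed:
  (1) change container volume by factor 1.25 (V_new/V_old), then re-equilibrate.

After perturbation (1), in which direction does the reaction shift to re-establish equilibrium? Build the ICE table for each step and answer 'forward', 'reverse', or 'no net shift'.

Direction: no net shift

Q₀ = 0.08125 vs Keq = 3.7420e+04 ⇒ Q<K, forward
Step 1:
                    L           B
  Initial      0.1866     0.05319
  Change      -0.1854      0.1854
  Equil      0.001233      0.2386
  solve Keq expr → x = 0.09268; check Q = 3.7420e+04
Then change container volume by factor 1.25 (V_new/V_old).
Step 2:
                    L           B
  Initial  9.8657e-04      0.1908
  Change            0           0
  Equil    9.8657e-04      0.1908
  solve Keq expr → x = 0; check Q = 3.7420e+04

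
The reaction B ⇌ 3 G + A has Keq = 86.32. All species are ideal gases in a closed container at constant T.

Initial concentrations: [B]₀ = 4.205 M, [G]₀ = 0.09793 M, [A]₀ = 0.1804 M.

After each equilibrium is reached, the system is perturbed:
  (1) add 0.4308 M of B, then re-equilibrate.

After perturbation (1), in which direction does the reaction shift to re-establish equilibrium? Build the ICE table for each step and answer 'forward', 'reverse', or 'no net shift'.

Q₀ = 4.0292e-05 vs Keq = 86.32 ⇒ Q<K, forward
Step 1:
                  B         G         A
  Initial     4.205   0.09793    0.1804
  Change     -1.626     4.878     1.626
  Equil       2.579     4.976     1.807
  solve Keq expr → x = 1.626; check Q = 86.32
Then add 0.4308 M of B.
Step 2:
                  B         G         A
  Initial      3.01     4.976     1.807
  Change   -0.05812    0.1744   0.05812
  Equil       2.952     5.151     1.865
  solve Keq expr → x = 0.05812; check Q = 86.32

Direction: forward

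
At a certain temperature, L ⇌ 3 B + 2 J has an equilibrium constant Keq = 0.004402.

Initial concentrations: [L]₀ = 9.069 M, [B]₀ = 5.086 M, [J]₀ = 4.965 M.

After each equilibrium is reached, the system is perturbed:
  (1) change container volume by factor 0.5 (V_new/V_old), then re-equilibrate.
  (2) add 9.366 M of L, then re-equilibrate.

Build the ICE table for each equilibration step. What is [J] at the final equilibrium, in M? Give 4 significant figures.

[J]_eq = 3.303 M

Q₀ = 357.6 vs Keq = 0.004402 ⇒ Q>K, reverse
Step 1:
                   L          B          J
  I            9.069      5.086      4.965
  C            1.612     -4.837     -3.224
  E            10.68     0.2494      1.741
  solve Keq expr → x = -1.612; check Q = 0.004402
Then change container volume by factor 0.5 (V_new/V_old).
Step 2:
                   L          B          J
  I            21.36     0.4989      3.481
  C           0.0976    -0.2928    -0.1952
  E            21.46     0.2061      3.286
  solve Keq expr → x = -0.0976; check Q = 0.004402
Then add 9.366 M of L.
Step 3:
                   L          B          J
  I            30.83     0.2061      3.286
  C        -0.008539    0.02562    0.01708
  E            30.82     0.2317      3.303
  solve Keq expr → x = 0.008539; check Q = 0.004402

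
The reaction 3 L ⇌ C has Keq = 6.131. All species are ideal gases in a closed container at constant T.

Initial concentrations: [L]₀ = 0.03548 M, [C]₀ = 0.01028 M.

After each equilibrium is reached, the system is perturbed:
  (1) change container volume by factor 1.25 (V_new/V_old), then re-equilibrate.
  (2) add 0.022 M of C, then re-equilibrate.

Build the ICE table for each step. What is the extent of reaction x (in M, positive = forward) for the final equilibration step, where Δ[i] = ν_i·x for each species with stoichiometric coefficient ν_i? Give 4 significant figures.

x = -0.01659 M

Q₀ = 230.2 vs Keq = 6.131 ⇒ Q>K, reverse
Step 1:
                   L          C
  I          0.03548    0.01028
  C          0.02647  -0.008823
  E          0.06195   0.001457
  solve Keq expr → x = -0.008823; check Q = 6.131
Then change container volume by factor 1.25 (V_new/V_old).
Step 2:
                   L          C
  I          0.04956   0.001166
  C         0.001106 -3.6867e-04
  E          0.05066 7.9732e-04
  solve Keq expr → x = -3.6867e-04; check Q = 6.131
Then add 0.022 M of C.
Step 3:
                   L          C
  I          0.05066     0.0228
  C          0.04976   -0.01659
  E           0.1004    0.00621
  solve Keq expr → x = -0.01659; check Q = 6.131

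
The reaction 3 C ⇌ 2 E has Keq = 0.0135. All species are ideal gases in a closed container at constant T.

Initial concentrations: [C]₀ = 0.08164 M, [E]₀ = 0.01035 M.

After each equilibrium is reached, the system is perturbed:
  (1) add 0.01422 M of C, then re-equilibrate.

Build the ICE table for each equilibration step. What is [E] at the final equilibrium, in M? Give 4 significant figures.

[E]_eq = 0.003977 M

Q₀ = 0.1969 vs Keq = 0.0135 ⇒ Q>K, reverse
Step 1:
                    C           E
  I           0.08164     0.01035
  C           0.01064   -0.007093
  E           0.09228    0.003257
  solve Keq expr → x = -0.003546; check Q = 0.0135
Then add 0.01422 M of C.
Step 2:
                    C           E
  I            0.1065    0.003257
  C          -0.00108  7.1989e-04
  E            0.1054    0.003977
  solve Keq expr → x = 3.5995e-04; check Q = 0.0135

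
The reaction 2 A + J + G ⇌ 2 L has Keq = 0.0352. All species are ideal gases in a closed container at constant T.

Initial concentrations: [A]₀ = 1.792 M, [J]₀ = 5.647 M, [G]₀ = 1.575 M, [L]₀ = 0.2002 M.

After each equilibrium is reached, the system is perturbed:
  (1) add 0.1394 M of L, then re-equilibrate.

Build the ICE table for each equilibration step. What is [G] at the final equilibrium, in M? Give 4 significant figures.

[G]_eq = 1.382 M

Q₀ = 0.001403 vs Keq = 0.0352 ⇒ Q<K, forward
Step 1:
                  A         J         G         L
  Initial     1.792     5.647     1.575    0.2002
  Change    -0.4686   -0.2343   -0.2343    0.4686
  Equil       1.323     5.413     1.341    0.6688
  solve Keq expr → x = 0.2343; check Q = 0.0352
Then add 0.1394 M of L.
Step 2:
                  A         J         G         L
  Initial     1.323     5.413     1.341    0.8082
  Change    0.08346   0.04173   0.04173  -0.08346
  Equil       1.407     5.454     1.382    0.7248
  solve Keq expr → x = -0.04173; check Q = 0.0352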